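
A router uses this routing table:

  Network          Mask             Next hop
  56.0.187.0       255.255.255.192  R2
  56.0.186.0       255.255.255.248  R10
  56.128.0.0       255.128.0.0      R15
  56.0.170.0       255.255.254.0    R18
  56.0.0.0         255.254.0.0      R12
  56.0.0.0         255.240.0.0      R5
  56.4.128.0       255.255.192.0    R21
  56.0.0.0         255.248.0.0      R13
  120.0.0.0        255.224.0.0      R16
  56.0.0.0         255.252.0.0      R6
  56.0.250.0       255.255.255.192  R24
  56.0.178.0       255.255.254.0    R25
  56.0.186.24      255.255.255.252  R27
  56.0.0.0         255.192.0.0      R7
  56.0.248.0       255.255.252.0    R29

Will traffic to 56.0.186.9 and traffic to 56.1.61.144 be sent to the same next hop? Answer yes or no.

56.0.186.9: longest match 56.0.0.0/15 -> R12
56.1.61.144: longest match 56.0.0.0/15 -> R12

yes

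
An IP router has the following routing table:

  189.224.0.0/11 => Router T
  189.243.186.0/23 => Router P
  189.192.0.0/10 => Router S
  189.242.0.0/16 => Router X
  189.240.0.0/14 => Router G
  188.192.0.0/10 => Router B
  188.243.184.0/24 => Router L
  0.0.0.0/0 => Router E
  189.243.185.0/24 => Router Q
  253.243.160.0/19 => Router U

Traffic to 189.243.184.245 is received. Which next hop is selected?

Router G

Routes whose prefix contains 189.243.184.245:
  0.0.0.0/0 (default, matches everything) -> Router E
  189.192.0.0/10 (189.192.0.0 - 189.255.255.255) -> Router S
  189.224.0.0/11 (189.224.0.0 - 189.255.255.255) -> Router T
  189.240.0.0/14 (189.240.0.0 - 189.243.255.255) -> Router G
More-specific entries that do NOT match:
  188.243.184.0/24 (188.243.184.0 - 188.243.184.255) does not contain 189.243.184.245
  189.243.185.0/24 (189.243.185.0 - 189.243.185.255) does not contain 189.243.184.245
  189.243.186.0/23 (189.243.186.0 - 189.243.187.255) does not contain 189.243.184.245
  253.243.160.0/19 (253.243.160.0 - 253.243.191.255) does not contain 189.243.184.245
  189.242.0.0/16 (189.242.0.0 - 189.242.255.255) does not contain 189.243.184.245
Longest matching prefix is /14 -> next hop Router G.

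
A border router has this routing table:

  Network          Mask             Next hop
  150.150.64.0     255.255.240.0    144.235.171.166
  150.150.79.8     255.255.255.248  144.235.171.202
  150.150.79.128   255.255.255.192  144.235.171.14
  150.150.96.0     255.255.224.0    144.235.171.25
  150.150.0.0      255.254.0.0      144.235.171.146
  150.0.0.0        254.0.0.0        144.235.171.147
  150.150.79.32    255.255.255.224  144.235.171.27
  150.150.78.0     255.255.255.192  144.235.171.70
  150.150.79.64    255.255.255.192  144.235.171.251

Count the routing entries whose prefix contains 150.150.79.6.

Prefixes containing 150.150.79.6:
  150.0.0.0/7 (150.0.0.0 - 151.255.255.255)
  150.150.0.0/15 (150.150.0.0 - 150.151.255.255)
  150.150.64.0/20 (150.150.64.0 - 150.150.79.255)
Total matching entries: 3.

3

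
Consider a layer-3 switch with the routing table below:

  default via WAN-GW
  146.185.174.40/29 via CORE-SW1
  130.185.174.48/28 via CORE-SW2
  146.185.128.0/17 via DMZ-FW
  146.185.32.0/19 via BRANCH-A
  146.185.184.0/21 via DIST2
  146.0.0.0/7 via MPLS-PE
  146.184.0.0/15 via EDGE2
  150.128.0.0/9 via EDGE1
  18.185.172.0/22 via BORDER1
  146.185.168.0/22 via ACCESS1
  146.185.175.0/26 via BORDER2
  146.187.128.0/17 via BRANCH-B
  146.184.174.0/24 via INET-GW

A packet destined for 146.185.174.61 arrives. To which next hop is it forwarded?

DMZ-FW

Routes whose prefix contains 146.185.174.61:
  0.0.0.0/0 (default, matches everything) -> WAN-GW
  146.0.0.0/7 (146.0.0.0 - 147.255.255.255) -> MPLS-PE
  146.184.0.0/15 (146.184.0.0 - 146.185.255.255) -> EDGE2
  146.185.128.0/17 (146.185.128.0 - 146.185.255.255) -> DMZ-FW
More-specific entries that do NOT match:
  146.185.174.40/29 (146.185.174.40 - 146.185.174.47) does not contain 146.185.174.61
  130.185.174.48/28 (130.185.174.48 - 130.185.174.63) does not contain 146.185.174.61
  146.185.175.0/26 (146.185.175.0 - 146.185.175.63) does not contain 146.185.174.61
  146.184.174.0/24 (146.184.174.0 - 146.184.174.255) does not contain 146.185.174.61
  18.185.172.0/22 (18.185.172.0 - 18.185.175.255) does not contain 146.185.174.61
  146.185.168.0/22 (146.185.168.0 - 146.185.171.255) does not contain 146.185.174.61
  146.185.184.0/21 (146.185.184.0 - 146.185.191.255) does not contain 146.185.174.61
  146.185.32.0/19 (146.185.32.0 - 146.185.63.255) does not contain 146.185.174.61
Longest matching prefix is /17 -> next hop DMZ-FW.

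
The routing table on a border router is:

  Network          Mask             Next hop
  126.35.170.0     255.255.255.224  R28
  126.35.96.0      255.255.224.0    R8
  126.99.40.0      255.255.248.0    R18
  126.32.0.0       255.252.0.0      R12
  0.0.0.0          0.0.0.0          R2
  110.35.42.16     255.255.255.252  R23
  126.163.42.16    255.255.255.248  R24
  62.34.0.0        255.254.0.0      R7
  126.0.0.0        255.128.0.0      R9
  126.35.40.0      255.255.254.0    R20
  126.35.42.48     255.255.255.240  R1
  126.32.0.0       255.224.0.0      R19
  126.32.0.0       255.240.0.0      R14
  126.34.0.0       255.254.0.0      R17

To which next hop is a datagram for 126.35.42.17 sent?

R17

Routes whose prefix contains 126.35.42.17:
  0.0.0.0/0 (default, matches everything) -> R2
  126.0.0.0/9 (126.0.0.0 - 126.127.255.255) -> R9
  126.32.0.0/11 (126.32.0.0 - 126.63.255.255) -> R19
  126.32.0.0/12 (126.32.0.0 - 126.47.255.255) -> R14
  126.32.0.0/14 (126.32.0.0 - 126.35.255.255) -> R12
  126.34.0.0/15 (126.34.0.0 - 126.35.255.255) -> R17
More-specific entries that do NOT match:
  110.35.42.16/30 (110.35.42.16 - 110.35.42.19) does not contain 126.35.42.17
  126.163.42.16/29 (126.163.42.16 - 126.163.42.23) does not contain 126.35.42.17
  126.35.42.48/28 (126.35.42.48 - 126.35.42.63) does not contain 126.35.42.17
  126.35.170.0/27 (126.35.170.0 - 126.35.170.31) does not contain 126.35.42.17
  126.35.40.0/23 (126.35.40.0 - 126.35.41.255) does not contain 126.35.42.17
  126.99.40.0/21 (126.99.40.0 - 126.99.47.255) does not contain 126.35.42.17
  126.35.96.0/19 (126.35.96.0 - 126.35.127.255) does not contain 126.35.42.17
Longest matching prefix is /15 -> next hop R17.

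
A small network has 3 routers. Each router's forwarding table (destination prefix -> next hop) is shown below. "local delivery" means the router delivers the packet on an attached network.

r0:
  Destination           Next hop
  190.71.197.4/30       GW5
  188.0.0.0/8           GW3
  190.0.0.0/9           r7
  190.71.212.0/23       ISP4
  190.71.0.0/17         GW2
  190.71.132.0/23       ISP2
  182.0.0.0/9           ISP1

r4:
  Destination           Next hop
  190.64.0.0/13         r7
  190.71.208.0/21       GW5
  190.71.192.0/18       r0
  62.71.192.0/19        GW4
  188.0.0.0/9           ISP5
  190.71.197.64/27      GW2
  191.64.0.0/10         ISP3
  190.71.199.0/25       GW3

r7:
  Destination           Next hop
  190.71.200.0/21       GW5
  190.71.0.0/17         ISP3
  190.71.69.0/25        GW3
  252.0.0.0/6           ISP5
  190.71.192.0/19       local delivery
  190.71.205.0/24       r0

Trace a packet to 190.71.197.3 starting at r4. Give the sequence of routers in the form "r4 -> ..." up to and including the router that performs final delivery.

At r4: longest match for 190.71.197.3 is 190.71.192.0/18 -> r0
At r0: longest match for 190.71.197.3 is 190.0.0.0/9 -> r7
At r7: longest match for 190.71.197.3 is 190.71.192.0/19 -> local delivery

r4 -> r0 -> r7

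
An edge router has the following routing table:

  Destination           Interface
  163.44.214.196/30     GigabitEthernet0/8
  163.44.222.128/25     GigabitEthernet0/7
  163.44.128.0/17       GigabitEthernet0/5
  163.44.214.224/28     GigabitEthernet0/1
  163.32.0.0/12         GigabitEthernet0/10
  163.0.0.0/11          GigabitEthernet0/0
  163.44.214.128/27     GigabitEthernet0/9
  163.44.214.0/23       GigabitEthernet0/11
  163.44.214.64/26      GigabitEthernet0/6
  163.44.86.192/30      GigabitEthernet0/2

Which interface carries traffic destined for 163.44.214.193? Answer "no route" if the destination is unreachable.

Routes whose prefix contains 163.44.214.193:
  163.32.0.0/12 (163.32.0.0 - 163.47.255.255) -> GigabitEthernet0/10
  163.44.128.0/17 (163.44.128.0 - 163.44.255.255) -> GigabitEthernet0/5
  163.44.214.0/23 (163.44.214.0 - 163.44.215.255) -> GigabitEthernet0/11
More-specific entries that do NOT match:
  163.44.214.196/30 (163.44.214.196 - 163.44.214.199) does not contain 163.44.214.193
  163.44.86.192/30 (163.44.86.192 - 163.44.86.195) does not contain 163.44.214.193
  163.44.214.224/28 (163.44.214.224 - 163.44.214.239) does not contain 163.44.214.193
  163.44.214.128/27 (163.44.214.128 - 163.44.214.159) does not contain 163.44.214.193
  163.44.214.64/26 (163.44.214.64 - 163.44.214.127) does not contain 163.44.214.193
  163.44.222.128/25 (163.44.222.128 - 163.44.222.255) does not contain 163.44.214.193
Longest matching prefix is /23 -> interface GigabitEthernet0/11.

GigabitEthernet0/11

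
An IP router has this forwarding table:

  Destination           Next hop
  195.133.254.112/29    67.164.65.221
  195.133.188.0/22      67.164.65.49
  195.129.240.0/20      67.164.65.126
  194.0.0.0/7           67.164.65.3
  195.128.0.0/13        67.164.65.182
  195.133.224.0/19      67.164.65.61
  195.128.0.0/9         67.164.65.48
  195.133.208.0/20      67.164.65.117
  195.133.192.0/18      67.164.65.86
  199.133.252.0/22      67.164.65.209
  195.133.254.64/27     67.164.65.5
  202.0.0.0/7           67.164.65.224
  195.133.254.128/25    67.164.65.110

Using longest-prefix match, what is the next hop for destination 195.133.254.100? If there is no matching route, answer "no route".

Routes whose prefix contains 195.133.254.100:
  194.0.0.0/7 (194.0.0.0 - 195.255.255.255) -> 67.164.65.3
  195.128.0.0/9 (195.128.0.0 - 195.255.255.255) -> 67.164.65.48
  195.128.0.0/13 (195.128.0.0 - 195.135.255.255) -> 67.164.65.182
  195.133.192.0/18 (195.133.192.0 - 195.133.255.255) -> 67.164.65.86
  195.133.224.0/19 (195.133.224.0 - 195.133.255.255) -> 67.164.65.61
More-specific entries that do NOT match:
  195.133.254.112/29 (195.133.254.112 - 195.133.254.119) does not contain 195.133.254.100
  195.133.254.64/27 (195.133.254.64 - 195.133.254.95) does not contain 195.133.254.100
  195.133.254.128/25 (195.133.254.128 - 195.133.254.255) does not contain 195.133.254.100
  195.133.188.0/22 (195.133.188.0 - 195.133.191.255) does not contain 195.133.254.100
  199.133.252.0/22 (199.133.252.0 - 199.133.255.255) does not contain 195.133.254.100
  195.129.240.0/20 (195.129.240.0 - 195.129.255.255) does not contain 195.133.254.100
  195.133.208.0/20 (195.133.208.0 - 195.133.223.255) does not contain 195.133.254.100
Longest matching prefix is /19 -> next hop 67.164.65.61.

67.164.65.61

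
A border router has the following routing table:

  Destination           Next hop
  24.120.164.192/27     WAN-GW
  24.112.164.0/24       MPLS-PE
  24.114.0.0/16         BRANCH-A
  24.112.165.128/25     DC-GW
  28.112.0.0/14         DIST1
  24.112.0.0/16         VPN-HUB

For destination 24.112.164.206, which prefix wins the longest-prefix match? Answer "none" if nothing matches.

Entries matching 24.112.164.206:
  24.112.0.0/16 (24.112.0.0 - 24.112.255.255)
  24.112.164.0/24 (24.112.164.0 - 24.112.164.255)
Most specific is 24.112.164.0/24.

24.112.164.0/24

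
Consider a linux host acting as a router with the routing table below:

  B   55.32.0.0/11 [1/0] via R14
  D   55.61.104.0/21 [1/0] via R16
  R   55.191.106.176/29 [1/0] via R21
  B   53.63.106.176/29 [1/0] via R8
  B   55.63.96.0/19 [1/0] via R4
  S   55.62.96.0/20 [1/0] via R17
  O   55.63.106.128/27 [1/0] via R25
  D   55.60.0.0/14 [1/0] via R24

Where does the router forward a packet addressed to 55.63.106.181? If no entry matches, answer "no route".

R4

Routes whose prefix contains 55.63.106.181:
  55.32.0.0/11 (55.32.0.0 - 55.63.255.255) -> R14
  55.60.0.0/14 (55.60.0.0 - 55.63.255.255) -> R24
  55.63.96.0/19 (55.63.96.0 - 55.63.127.255) -> R4
More-specific entries that do NOT match:
  55.191.106.176/29 (55.191.106.176 - 55.191.106.183) does not contain 55.63.106.181
  53.63.106.176/29 (53.63.106.176 - 53.63.106.183) does not contain 55.63.106.181
  55.63.106.128/27 (55.63.106.128 - 55.63.106.159) does not contain 55.63.106.181
  55.61.104.0/21 (55.61.104.0 - 55.61.111.255) does not contain 55.63.106.181
  55.62.96.0/20 (55.62.96.0 - 55.62.111.255) does not contain 55.63.106.181
Longest matching prefix is /19 -> next hop R4.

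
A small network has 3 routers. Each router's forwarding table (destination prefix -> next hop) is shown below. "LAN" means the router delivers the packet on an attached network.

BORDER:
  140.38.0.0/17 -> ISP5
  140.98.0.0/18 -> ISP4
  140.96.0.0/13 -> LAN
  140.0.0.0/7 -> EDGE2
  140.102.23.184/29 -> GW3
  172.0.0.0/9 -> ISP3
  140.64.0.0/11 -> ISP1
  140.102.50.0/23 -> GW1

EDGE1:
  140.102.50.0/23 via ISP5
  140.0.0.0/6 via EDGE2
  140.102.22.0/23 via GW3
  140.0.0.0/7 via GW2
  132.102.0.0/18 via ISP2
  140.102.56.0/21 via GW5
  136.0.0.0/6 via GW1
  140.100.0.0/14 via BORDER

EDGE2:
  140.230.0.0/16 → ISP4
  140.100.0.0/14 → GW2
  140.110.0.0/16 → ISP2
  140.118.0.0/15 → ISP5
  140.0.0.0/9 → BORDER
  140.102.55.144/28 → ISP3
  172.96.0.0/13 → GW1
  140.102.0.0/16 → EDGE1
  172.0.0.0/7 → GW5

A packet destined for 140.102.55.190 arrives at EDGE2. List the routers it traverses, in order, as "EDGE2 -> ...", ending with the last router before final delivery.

At EDGE2: longest match for 140.102.55.190 is 140.102.0.0/16 -> EDGE1
At EDGE1: longest match for 140.102.55.190 is 140.100.0.0/14 -> BORDER
At BORDER: longest match for 140.102.55.190 is 140.96.0.0/13 -> LAN

EDGE2 -> EDGE1 -> BORDER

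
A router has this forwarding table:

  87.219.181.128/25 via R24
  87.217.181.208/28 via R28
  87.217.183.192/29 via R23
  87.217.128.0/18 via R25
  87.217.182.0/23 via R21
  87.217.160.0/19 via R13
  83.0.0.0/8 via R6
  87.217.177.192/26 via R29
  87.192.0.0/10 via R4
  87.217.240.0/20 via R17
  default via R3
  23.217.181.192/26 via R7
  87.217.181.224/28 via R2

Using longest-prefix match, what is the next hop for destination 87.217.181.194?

R13

Routes whose prefix contains 87.217.181.194:
  0.0.0.0/0 (default, matches everything) -> R3
  87.192.0.0/10 (87.192.0.0 - 87.255.255.255) -> R4
  87.217.128.0/18 (87.217.128.0 - 87.217.191.255) -> R25
  87.217.160.0/19 (87.217.160.0 - 87.217.191.255) -> R13
More-specific entries that do NOT match:
  87.217.183.192/29 (87.217.183.192 - 87.217.183.199) does not contain 87.217.181.194
  87.217.181.208/28 (87.217.181.208 - 87.217.181.223) does not contain 87.217.181.194
  87.217.181.224/28 (87.217.181.224 - 87.217.181.239) does not contain 87.217.181.194
  87.217.177.192/26 (87.217.177.192 - 87.217.177.255) does not contain 87.217.181.194
  23.217.181.192/26 (23.217.181.192 - 23.217.181.255) does not contain 87.217.181.194
  87.219.181.128/25 (87.219.181.128 - 87.219.181.255) does not contain 87.217.181.194
  87.217.182.0/23 (87.217.182.0 - 87.217.183.255) does not contain 87.217.181.194
  87.217.240.0/20 (87.217.240.0 - 87.217.255.255) does not contain 87.217.181.194
Longest matching prefix is /19 -> next hop R13.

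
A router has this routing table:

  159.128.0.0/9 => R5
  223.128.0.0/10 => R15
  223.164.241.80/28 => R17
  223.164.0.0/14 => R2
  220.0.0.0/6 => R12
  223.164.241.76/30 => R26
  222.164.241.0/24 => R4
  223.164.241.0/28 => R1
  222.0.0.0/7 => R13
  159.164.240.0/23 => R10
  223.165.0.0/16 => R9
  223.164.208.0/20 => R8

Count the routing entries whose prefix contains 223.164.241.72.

Prefixes containing 223.164.241.72:
  220.0.0.0/6 (220.0.0.0 - 223.255.255.255)
  222.0.0.0/7 (222.0.0.0 - 223.255.255.255)
  223.128.0.0/10 (223.128.0.0 - 223.191.255.255)
  223.164.0.0/14 (223.164.0.0 - 223.167.255.255)
Total matching entries: 4.

4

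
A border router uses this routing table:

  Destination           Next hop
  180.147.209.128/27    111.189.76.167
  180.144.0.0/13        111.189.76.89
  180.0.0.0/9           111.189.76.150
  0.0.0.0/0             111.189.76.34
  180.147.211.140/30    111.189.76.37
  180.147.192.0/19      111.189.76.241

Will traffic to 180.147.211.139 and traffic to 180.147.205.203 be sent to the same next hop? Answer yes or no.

yes

180.147.211.139: longest match 180.147.192.0/19 -> 111.189.76.241
180.147.205.203: longest match 180.147.192.0/19 -> 111.189.76.241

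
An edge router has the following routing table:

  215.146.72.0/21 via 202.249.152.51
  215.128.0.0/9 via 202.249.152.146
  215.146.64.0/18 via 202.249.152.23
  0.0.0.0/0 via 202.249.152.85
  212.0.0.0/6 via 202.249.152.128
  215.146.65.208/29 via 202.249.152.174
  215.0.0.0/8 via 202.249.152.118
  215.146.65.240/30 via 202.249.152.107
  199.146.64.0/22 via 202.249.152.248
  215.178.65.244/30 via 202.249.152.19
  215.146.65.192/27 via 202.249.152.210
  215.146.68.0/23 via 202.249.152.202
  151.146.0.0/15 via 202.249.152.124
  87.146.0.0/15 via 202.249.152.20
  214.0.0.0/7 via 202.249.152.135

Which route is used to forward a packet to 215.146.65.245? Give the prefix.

Entries matching 215.146.65.245:
  0.0.0.0/0 (default, matches everything)
  212.0.0.0/6 (212.0.0.0 - 215.255.255.255)
  214.0.0.0/7 (214.0.0.0 - 215.255.255.255)
  215.0.0.0/8 (215.0.0.0 - 215.255.255.255)
  215.128.0.0/9 (215.128.0.0 - 215.255.255.255)
  215.146.64.0/18 (215.146.64.0 - 215.146.127.255)
Most specific is 215.146.64.0/18.

215.146.64.0/18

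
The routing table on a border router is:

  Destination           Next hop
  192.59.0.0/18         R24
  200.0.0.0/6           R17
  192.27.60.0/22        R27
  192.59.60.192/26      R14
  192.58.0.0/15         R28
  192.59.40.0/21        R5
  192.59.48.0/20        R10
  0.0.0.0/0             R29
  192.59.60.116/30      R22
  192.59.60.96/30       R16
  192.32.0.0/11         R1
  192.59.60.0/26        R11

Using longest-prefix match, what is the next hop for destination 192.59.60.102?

Routes whose prefix contains 192.59.60.102:
  0.0.0.0/0 (default, matches everything) -> R29
  192.32.0.0/11 (192.32.0.0 - 192.63.255.255) -> R1
  192.58.0.0/15 (192.58.0.0 - 192.59.255.255) -> R28
  192.59.0.0/18 (192.59.0.0 - 192.59.63.255) -> R24
  192.59.48.0/20 (192.59.48.0 - 192.59.63.255) -> R10
More-specific entries that do NOT match:
  192.59.60.116/30 (192.59.60.116 - 192.59.60.119) does not contain 192.59.60.102
  192.59.60.96/30 (192.59.60.96 - 192.59.60.99) does not contain 192.59.60.102
  192.59.60.192/26 (192.59.60.192 - 192.59.60.255) does not contain 192.59.60.102
  192.59.60.0/26 (192.59.60.0 - 192.59.60.63) does not contain 192.59.60.102
  192.27.60.0/22 (192.27.60.0 - 192.27.63.255) does not contain 192.59.60.102
  192.59.40.0/21 (192.59.40.0 - 192.59.47.255) does not contain 192.59.60.102
Longest matching prefix is /20 -> next hop R10.

R10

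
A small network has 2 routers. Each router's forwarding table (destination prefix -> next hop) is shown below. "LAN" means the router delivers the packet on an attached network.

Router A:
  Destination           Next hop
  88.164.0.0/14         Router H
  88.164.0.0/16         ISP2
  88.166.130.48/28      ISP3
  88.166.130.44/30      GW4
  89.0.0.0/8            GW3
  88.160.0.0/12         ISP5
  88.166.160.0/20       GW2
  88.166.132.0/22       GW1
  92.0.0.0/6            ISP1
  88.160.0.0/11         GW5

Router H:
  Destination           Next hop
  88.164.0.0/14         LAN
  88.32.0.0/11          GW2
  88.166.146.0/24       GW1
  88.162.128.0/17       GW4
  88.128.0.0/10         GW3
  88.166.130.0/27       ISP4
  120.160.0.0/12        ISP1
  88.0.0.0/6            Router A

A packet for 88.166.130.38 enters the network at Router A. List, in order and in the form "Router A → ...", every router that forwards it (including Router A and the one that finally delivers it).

At Router A: longest match for 88.166.130.38 is 88.164.0.0/14 -> Router H
At Router H: longest match for 88.166.130.38 is 88.164.0.0/14 -> LAN

Router A → Router H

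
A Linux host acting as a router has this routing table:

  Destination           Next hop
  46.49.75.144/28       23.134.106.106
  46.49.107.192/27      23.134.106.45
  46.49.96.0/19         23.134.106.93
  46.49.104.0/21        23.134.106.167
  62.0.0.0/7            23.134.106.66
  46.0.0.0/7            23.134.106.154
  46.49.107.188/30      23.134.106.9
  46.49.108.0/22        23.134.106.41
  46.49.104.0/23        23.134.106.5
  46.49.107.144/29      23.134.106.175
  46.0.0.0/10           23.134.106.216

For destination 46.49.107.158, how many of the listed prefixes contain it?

4

Prefixes containing 46.49.107.158:
  46.0.0.0/7 (46.0.0.0 - 47.255.255.255)
  46.0.0.0/10 (46.0.0.0 - 46.63.255.255)
  46.49.96.0/19 (46.49.96.0 - 46.49.127.255)
  46.49.104.0/21 (46.49.104.0 - 46.49.111.255)
Total matching entries: 4.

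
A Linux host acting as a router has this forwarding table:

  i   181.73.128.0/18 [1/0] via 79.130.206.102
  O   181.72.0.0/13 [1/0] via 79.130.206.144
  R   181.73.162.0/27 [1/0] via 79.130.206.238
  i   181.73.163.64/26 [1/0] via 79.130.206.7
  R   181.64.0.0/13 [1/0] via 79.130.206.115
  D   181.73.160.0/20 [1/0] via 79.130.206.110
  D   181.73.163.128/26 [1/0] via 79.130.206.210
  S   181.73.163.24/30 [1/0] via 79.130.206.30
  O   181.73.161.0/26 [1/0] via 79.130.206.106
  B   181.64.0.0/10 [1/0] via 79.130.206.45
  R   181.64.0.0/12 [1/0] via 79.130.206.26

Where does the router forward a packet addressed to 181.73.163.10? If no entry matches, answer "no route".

Routes whose prefix contains 181.73.163.10:
  181.64.0.0/10 (181.64.0.0 - 181.127.255.255) -> 79.130.206.45
  181.64.0.0/12 (181.64.0.0 - 181.79.255.255) -> 79.130.206.26
  181.72.0.0/13 (181.72.0.0 - 181.79.255.255) -> 79.130.206.144
  181.73.128.0/18 (181.73.128.0 - 181.73.191.255) -> 79.130.206.102
  181.73.160.0/20 (181.73.160.0 - 181.73.175.255) -> 79.130.206.110
More-specific entries that do NOT match:
  181.73.163.24/30 (181.73.163.24 - 181.73.163.27) does not contain 181.73.163.10
  181.73.162.0/27 (181.73.162.0 - 181.73.162.31) does not contain 181.73.163.10
  181.73.163.64/26 (181.73.163.64 - 181.73.163.127) does not contain 181.73.163.10
  181.73.163.128/26 (181.73.163.128 - 181.73.163.191) does not contain 181.73.163.10
  181.73.161.0/26 (181.73.161.0 - 181.73.161.63) does not contain 181.73.163.10
Longest matching prefix is /20 -> next hop 79.130.206.110.

79.130.206.110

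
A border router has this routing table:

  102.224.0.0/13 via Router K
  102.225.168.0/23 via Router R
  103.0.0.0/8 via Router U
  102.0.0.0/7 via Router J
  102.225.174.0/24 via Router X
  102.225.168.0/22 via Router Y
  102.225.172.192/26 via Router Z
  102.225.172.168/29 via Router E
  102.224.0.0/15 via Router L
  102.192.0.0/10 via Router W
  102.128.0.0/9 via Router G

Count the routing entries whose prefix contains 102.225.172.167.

5

Prefixes containing 102.225.172.167:
  102.0.0.0/7 (102.0.0.0 - 103.255.255.255)
  102.128.0.0/9 (102.128.0.0 - 102.255.255.255)
  102.192.0.0/10 (102.192.0.0 - 102.255.255.255)
  102.224.0.0/13 (102.224.0.0 - 102.231.255.255)
  102.224.0.0/15 (102.224.0.0 - 102.225.255.255)
Total matching entries: 5.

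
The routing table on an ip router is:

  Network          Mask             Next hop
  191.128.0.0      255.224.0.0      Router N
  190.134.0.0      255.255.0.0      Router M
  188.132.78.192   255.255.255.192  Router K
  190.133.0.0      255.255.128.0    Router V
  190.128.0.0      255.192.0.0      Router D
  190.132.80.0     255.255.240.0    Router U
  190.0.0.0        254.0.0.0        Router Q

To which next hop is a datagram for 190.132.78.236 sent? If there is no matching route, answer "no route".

Routes whose prefix contains 190.132.78.236:
  190.0.0.0/7 (190.0.0.0 - 191.255.255.255) -> Router Q
  190.128.0.0/10 (190.128.0.0 - 190.191.255.255) -> Router D
More-specific entries that do NOT match:
  188.132.78.192/26 (188.132.78.192 - 188.132.78.255) does not contain 190.132.78.236
  190.132.80.0/20 (190.132.80.0 - 190.132.95.255) does not contain 190.132.78.236
  190.133.0.0/17 (190.133.0.0 - 190.133.127.255) does not contain 190.132.78.236
  190.134.0.0/16 (190.134.0.0 - 190.134.255.255) does not contain 190.132.78.236
  191.128.0.0/11 (191.128.0.0 - 191.159.255.255) does not contain 190.132.78.236
Longest matching prefix is /10 -> next hop Router D.

Router D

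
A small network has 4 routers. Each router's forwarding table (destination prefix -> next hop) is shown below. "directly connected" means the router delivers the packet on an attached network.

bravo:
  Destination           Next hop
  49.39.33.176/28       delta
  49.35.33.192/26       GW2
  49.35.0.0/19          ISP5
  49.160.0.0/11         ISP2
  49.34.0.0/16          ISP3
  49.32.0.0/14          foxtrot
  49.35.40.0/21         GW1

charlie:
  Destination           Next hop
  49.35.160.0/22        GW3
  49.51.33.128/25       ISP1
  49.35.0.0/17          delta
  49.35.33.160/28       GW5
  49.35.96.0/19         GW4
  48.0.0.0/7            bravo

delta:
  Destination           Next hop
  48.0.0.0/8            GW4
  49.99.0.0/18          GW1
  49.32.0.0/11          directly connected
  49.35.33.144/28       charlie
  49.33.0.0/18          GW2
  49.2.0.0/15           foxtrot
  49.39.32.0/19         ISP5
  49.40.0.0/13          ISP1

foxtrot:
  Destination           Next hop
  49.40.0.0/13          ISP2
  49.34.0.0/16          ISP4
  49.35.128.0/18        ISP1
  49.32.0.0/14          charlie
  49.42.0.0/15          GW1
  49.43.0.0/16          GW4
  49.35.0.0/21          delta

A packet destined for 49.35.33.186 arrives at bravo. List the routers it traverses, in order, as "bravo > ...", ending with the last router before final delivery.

At bravo: longest match for 49.35.33.186 is 49.32.0.0/14 -> foxtrot
At foxtrot: longest match for 49.35.33.186 is 49.32.0.0/14 -> charlie
At charlie: longest match for 49.35.33.186 is 49.35.0.0/17 -> delta
At delta: longest match for 49.35.33.186 is 49.32.0.0/11 -> directly connected

bravo > foxtrot > charlie > delta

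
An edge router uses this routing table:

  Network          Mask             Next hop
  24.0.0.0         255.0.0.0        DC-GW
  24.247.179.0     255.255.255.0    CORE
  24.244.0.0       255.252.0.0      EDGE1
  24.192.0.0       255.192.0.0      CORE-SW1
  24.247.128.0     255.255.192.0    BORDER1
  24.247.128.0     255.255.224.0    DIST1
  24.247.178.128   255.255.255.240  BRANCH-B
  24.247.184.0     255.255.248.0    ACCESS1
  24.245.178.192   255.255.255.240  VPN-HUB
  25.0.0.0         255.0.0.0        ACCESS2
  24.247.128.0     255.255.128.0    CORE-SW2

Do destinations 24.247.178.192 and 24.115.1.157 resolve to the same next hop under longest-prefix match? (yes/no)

24.247.178.192: longest match 24.247.128.0/18 -> BORDER1
24.115.1.157: longest match 24.0.0.0/8 -> DC-GW

no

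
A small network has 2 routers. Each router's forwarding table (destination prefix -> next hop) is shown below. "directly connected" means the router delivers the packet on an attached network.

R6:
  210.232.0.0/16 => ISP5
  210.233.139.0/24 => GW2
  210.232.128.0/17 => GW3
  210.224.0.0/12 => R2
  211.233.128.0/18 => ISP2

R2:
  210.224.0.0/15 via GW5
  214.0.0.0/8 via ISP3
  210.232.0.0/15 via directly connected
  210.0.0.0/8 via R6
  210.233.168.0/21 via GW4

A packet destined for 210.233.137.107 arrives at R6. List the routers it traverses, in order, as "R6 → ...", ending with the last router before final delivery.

R6 → R2

At R6: longest match for 210.233.137.107 is 210.224.0.0/12 -> R2
At R2: longest match for 210.233.137.107 is 210.232.0.0/15 -> directly connected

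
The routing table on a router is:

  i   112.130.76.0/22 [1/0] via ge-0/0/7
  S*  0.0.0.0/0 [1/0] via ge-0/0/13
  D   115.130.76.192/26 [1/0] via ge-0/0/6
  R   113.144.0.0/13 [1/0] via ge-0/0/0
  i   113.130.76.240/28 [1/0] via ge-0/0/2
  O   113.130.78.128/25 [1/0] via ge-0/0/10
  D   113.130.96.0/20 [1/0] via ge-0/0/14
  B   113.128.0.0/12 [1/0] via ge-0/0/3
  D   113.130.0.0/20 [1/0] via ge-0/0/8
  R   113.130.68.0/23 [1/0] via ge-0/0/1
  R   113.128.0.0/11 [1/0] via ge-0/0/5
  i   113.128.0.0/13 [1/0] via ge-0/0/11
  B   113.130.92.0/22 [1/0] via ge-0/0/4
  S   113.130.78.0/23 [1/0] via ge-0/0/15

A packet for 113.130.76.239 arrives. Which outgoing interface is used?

Routes whose prefix contains 113.130.76.239:
  0.0.0.0/0 (default, matches everything) -> ge-0/0/13
  113.128.0.0/11 (113.128.0.0 - 113.159.255.255) -> ge-0/0/5
  113.128.0.0/12 (113.128.0.0 - 113.143.255.255) -> ge-0/0/3
  113.128.0.0/13 (113.128.0.0 - 113.135.255.255) -> ge-0/0/11
More-specific entries that do NOT match:
  113.130.76.240/28 (113.130.76.240 - 113.130.76.255) does not contain 113.130.76.239
  115.130.76.192/26 (115.130.76.192 - 115.130.76.255) does not contain 113.130.76.239
  113.130.78.128/25 (113.130.78.128 - 113.130.78.255) does not contain 113.130.76.239
  113.130.68.0/23 (113.130.68.0 - 113.130.69.255) does not contain 113.130.76.239
  113.130.78.0/23 (113.130.78.0 - 113.130.79.255) does not contain 113.130.76.239
  112.130.76.0/22 (112.130.76.0 - 112.130.79.255) does not contain 113.130.76.239
  113.130.92.0/22 (113.130.92.0 - 113.130.95.255) does not contain 113.130.76.239
  113.130.96.0/20 (113.130.96.0 - 113.130.111.255) does not contain 113.130.76.239
  113.130.0.0/20 (113.130.0.0 - 113.130.15.255) does not contain 113.130.76.239
Longest matching prefix is /13 -> interface ge-0/0/11.

ge-0/0/11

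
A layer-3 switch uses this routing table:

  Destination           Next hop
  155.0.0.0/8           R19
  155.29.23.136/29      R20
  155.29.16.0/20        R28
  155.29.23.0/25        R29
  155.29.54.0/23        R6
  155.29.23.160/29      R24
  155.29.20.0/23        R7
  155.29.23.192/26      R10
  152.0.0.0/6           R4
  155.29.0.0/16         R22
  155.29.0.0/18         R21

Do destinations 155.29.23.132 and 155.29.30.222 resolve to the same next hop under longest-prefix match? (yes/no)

yes

155.29.23.132: longest match 155.29.16.0/20 -> R28
155.29.30.222: longest match 155.29.16.0/20 -> R28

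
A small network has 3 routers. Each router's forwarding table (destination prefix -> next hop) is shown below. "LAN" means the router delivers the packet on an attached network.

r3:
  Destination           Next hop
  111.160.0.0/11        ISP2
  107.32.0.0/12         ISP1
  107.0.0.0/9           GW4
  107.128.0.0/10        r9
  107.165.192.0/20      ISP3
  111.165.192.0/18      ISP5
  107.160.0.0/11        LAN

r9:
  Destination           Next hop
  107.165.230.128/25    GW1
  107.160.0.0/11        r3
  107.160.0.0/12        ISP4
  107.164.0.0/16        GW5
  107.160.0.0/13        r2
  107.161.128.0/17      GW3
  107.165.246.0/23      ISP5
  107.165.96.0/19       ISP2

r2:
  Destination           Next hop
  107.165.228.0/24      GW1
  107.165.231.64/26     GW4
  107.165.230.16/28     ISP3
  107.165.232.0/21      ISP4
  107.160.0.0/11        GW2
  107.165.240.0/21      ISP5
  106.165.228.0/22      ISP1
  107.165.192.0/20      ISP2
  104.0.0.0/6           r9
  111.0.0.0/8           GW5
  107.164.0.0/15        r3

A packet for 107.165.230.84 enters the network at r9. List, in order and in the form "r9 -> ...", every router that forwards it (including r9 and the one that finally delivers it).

At r9: longest match for 107.165.230.84 is 107.160.0.0/13 -> r2
At r2: longest match for 107.165.230.84 is 107.164.0.0/15 -> r3
At r3: longest match for 107.165.230.84 is 107.160.0.0/11 -> LAN

r9 -> r2 -> r3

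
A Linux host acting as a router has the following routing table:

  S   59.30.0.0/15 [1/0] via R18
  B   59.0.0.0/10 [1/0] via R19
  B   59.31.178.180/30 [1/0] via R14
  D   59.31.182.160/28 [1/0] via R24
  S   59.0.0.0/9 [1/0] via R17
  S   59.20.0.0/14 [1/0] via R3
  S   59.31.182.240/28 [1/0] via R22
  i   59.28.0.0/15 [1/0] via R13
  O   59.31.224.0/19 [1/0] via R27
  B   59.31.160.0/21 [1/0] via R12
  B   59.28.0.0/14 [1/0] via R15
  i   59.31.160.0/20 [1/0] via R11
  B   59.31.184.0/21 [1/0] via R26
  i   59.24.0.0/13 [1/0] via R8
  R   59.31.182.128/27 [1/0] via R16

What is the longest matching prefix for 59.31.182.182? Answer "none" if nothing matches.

59.30.0.0/15

Entries matching 59.31.182.182:
  59.0.0.0/9 (59.0.0.0 - 59.127.255.255)
  59.0.0.0/10 (59.0.0.0 - 59.63.255.255)
  59.24.0.0/13 (59.24.0.0 - 59.31.255.255)
  59.28.0.0/14 (59.28.0.0 - 59.31.255.255)
  59.30.0.0/15 (59.30.0.0 - 59.31.255.255)
Most specific is 59.30.0.0/15.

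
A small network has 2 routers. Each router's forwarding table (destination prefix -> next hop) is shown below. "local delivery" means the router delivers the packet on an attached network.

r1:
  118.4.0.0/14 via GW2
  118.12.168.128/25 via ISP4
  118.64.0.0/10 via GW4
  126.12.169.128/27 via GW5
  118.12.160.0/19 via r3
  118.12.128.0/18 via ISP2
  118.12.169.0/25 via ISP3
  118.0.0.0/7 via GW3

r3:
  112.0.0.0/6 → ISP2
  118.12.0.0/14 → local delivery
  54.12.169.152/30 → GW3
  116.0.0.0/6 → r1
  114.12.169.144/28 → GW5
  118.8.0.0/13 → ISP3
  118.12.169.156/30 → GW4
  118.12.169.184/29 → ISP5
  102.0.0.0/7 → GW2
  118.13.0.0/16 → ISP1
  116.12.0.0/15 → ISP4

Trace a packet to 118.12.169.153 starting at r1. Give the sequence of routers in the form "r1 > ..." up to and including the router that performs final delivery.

r1 > r3

At r1: longest match for 118.12.169.153 is 118.12.160.0/19 -> r3
At r3: longest match for 118.12.169.153 is 118.12.0.0/14 -> local delivery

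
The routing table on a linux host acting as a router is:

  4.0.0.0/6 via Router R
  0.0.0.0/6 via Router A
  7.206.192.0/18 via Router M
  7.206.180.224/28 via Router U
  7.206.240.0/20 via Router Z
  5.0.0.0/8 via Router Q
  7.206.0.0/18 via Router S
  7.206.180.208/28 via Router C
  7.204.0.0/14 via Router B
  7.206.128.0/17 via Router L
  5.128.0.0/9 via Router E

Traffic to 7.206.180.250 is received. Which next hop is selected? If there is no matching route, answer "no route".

Routes whose prefix contains 7.206.180.250:
  4.0.0.0/6 (4.0.0.0 - 7.255.255.255) -> Router R
  7.204.0.0/14 (7.204.0.0 - 7.207.255.255) -> Router B
  7.206.128.0/17 (7.206.128.0 - 7.206.255.255) -> Router L
More-specific entries that do NOT match:
  7.206.180.224/28 (7.206.180.224 - 7.206.180.239) does not contain 7.206.180.250
  7.206.180.208/28 (7.206.180.208 - 7.206.180.223) does not contain 7.206.180.250
  7.206.240.0/20 (7.206.240.0 - 7.206.255.255) does not contain 7.206.180.250
  7.206.192.0/18 (7.206.192.0 - 7.206.255.255) does not contain 7.206.180.250
  7.206.0.0/18 (7.206.0.0 - 7.206.63.255) does not contain 7.206.180.250
Longest matching prefix is /17 -> next hop Router L.

Router L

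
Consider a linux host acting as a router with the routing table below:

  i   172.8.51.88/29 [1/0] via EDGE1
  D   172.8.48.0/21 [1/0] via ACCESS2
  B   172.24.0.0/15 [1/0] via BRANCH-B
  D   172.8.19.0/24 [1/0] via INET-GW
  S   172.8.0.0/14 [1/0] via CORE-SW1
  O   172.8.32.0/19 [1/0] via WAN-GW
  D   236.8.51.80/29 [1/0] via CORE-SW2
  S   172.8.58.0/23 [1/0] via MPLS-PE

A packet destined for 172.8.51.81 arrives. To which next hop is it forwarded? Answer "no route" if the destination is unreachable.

Routes whose prefix contains 172.8.51.81:
  172.8.0.0/14 (172.8.0.0 - 172.11.255.255) -> CORE-SW1
  172.8.32.0/19 (172.8.32.0 - 172.8.63.255) -> WAN-GW
  172.8.48.0/21 (172.8.48.0 - 172.8.55.255) -> ACCESS2
More-specific entries that do NOT match:
  172.8.51.88/29 (172.8.51.88 - 172.8.51.95) does not contain 172.8.51.81
  236.8.51.80/29 (236.8.51.80 - 236.8.51.87) does not contain 172.8.51.81
  172.8.19.0/24 (172.8.19.0 - 172.8.19.255) does not contain 172.8.51.81
  172.8.58.0/23 (172.8.58.0 - 172.8.59.255) does not contain 172.8.51.81
Longest matching prefix is /21 -> next hop ACCESS2.

ACCESS2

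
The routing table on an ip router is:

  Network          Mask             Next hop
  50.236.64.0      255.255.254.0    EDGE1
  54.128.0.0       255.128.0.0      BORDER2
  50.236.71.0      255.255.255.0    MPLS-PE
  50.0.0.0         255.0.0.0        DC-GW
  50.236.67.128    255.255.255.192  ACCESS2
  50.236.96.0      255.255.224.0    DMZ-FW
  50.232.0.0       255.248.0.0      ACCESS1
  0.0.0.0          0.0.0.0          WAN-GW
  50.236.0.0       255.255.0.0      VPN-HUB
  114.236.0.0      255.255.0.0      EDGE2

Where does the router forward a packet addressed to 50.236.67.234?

VPN-HUB

Routes whose prefix contains 50.236.67.234:
  0.0.0.0/0 (default, matches everything) -> WAN-GW
  50.0.0.0/8 (50.0.0.0 - 50.255.255.255) -> DC-GW
  50.232.0.0/13 (50.232.0.0 - 50.239.255.255) -> ACCESS1
  50.236.0.0/16 (50.236.0.0 - 50.236.255.255) -> VPN-HUB
More-specific entries that do NOT match:
  50.236.67.128/26 (50.236.67.128 - 50.236.67.191) does not contain 50.236.67.234
  50.236.71.0/24 (50.236.71.0 - 50.236.71.255) does not contain 50.236.67.234
  50.236.64.0/23 (50.236.64.0 - 50.236.65.255) does not contain 50.236.67.234
  50.236.96.0/19 (50.236.96.0 - 50.236.127.255) does not contain 50.236.67.234
Longest matching prefix is /16 -> next hop VPN-HUB.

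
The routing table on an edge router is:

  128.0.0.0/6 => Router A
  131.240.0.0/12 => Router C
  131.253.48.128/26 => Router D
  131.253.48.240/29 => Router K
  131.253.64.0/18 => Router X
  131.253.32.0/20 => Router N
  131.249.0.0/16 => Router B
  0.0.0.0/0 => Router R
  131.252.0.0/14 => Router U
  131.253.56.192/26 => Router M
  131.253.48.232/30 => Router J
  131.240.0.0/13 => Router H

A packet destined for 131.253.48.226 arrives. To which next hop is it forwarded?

Routes whose prefix contains 131.253.48.226:
  0.0.0.0/0 (default, matches everything) -> Router R
  128.0.0.0/6 (128.0.0.0 - 131.255.255.255) -> Router A
  131.240.0.0/12 (131.240.0.0 - 131.255.255.255) -> Router C
  131.252.0.0/14 (131.252.0.0 - 131.255.255.255) -> Router U
More-specific entries that do NOT match:
  131.253.48.232/30 (131.253.48.232 - 131.253.48.235) does not contain 131.253.48.226
  131.253.48.240/29 (131.253.48.240 - 131.253.48.247) does not contain 131.253.48.226
  131.253.48.128/26 (131.253.48.128 - 131.253.48.191) does not contain 131.253.48.226
  131.253.56.192/26 (131.253.56.192 - 131.253.56.255) does not contain 131.253.48.226
  131.253.32.0/20 (131.253.32.0 - 131.253.47.255) does not contain 131.253.48.226
  131.253.64.0/18 (131.253.64.0 - 131.253.127.255) does not contain 131.253.48.226
  131.249.0.0/16 (131.249.0.0 - 131.249.255.255) does not contain 131.253.48.226
Longest matching prefix is /14 -> next hop Router U.

Router U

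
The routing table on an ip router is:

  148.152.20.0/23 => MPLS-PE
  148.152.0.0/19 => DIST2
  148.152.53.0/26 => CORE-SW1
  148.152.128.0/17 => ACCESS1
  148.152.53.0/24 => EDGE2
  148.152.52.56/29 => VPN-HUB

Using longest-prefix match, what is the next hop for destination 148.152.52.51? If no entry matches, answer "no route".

no route

No entry's prefix contains 148.152.52.51; there is no default route.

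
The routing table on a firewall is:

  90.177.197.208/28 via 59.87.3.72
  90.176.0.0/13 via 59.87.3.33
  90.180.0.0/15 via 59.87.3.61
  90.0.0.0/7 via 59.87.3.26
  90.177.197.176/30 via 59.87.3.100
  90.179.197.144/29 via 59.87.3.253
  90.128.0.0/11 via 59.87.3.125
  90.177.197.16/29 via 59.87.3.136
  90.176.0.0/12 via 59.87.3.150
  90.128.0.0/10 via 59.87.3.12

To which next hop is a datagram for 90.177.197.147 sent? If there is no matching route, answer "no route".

59.87.3.33

Routes whose prefix contains 90.177.197.147:
  90.0.0.0/7 (90.0.0.0 - 91.255.255.255) -> 59.87.3.26
  90.128.0.0/10 (90.128.0.0 - 90.191.255.255) -> 59.87.3.12
  90.176.0.0/12 (90.176.0.0 - 90.191.255.255) -> 59.87.3.150
  90.176.0.0/13 (90.176.0.0 - 90.183.255.255) -> 59.87.3.33
More-specific entries that do NOT match:
  90.177.197.176/30 (90.177.197.176 - 90.177.197.179) does not contain 90.177.197.147
  90.179.197.144/29 (90.179.197.144 - 90.179.197.151) does not contain 90.177.197.147
  90.177.197.16/29 (90.177.197.16 - 90.177.197.23) does not contain 90.177.197.147
  90.177.197.208/28 (90.177.197.208 - 90.177.197.223) does not contain 90.177.197.147
  90.180.0.0/15 (90.180.0.0 - 90.181.255.255) does not contain 90.177.197.147
Longest matching prefix is /13 -> next hop 59.87.3.33.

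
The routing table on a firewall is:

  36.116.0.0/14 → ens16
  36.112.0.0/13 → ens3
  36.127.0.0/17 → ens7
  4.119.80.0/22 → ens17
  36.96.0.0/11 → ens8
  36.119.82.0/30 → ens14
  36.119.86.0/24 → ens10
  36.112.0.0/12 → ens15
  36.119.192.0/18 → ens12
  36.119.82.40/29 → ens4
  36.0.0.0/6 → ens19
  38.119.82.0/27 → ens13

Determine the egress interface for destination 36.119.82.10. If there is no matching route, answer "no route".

Routes whose prefix contains 36.119.82.10:
  36.0.0.0/6 (36.0.0.0 - 39.255.255.255) -> ens19
  36.96.0.0/11 (36.96.0.0 - 36.127.255.255) -> ens8
  36.112.0.0/12 (36.112.0.0 - 36.127.255.255) -> ens15
  36.112.0.0/13 (36.112.0.0 - 36.119.255.255) -> ens3
  36.116.0.0/14 (36.116.0.0 - 36.119.255.255) -> ens16
More-specific entries that do NOT match:
  36.119.82.0/30 (36.119.82.0 - 36.119.82.3) does not contain 36.119.82.10
  36.119.82.40/29 (36.119.82.40 - 36.119.82.47) does not contain 36.119.82.10
  38.119.82.0/27 (38.119.82.0 - 38.119.82.31) does not contain 36.119.82.10
  36.119.86.0/24 (36.119.86.0 - 36.119.86.255) does not contain 36.119.82.10
  4.119.80.0/22 (4.119.80.0 - 4.119.83.255) does not contain 36.119.82.10
  36.119.192.0/18 (36.119.192.0 - 36.119.255.255) does not contain 36.119.82.10
  36.127.0.0/17 (36.127.0.0 - 36.127.127.255) does not contain 36.119.82.10
Longest matching prefix is /14 -> interface ens16.

ens16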